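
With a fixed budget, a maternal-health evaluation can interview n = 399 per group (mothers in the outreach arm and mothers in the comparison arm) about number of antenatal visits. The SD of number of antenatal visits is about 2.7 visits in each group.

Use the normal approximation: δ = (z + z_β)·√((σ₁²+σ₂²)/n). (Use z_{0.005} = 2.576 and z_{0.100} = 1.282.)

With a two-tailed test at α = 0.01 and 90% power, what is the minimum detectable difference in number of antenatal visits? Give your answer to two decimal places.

δ = (z_{α/2} + z_β) · √((σ₁²+σ₂²)/n)
  = (2.576 + 1.282) · √(14.58/399)
  = 3.858 · √0.03654
  = 3.858 · 0.1912
  = 0.7375

Minimum detectable difference ≈ 0.74 visits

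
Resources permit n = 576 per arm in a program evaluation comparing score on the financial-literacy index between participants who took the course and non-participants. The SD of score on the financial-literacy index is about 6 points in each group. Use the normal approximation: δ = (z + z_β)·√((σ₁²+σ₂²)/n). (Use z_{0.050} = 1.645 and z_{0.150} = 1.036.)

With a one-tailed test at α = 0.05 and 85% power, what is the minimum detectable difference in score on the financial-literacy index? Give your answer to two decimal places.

δ = (z_α + z_β) · √((σ₁²+σ₂²)/n)
  = (1.645 + 1.036) · √(72/576)
  = 2.681 · √0.125
  = 2.681 · 0.3536
  = 0.9479

Minimum detectable difference ≈ 0.95 points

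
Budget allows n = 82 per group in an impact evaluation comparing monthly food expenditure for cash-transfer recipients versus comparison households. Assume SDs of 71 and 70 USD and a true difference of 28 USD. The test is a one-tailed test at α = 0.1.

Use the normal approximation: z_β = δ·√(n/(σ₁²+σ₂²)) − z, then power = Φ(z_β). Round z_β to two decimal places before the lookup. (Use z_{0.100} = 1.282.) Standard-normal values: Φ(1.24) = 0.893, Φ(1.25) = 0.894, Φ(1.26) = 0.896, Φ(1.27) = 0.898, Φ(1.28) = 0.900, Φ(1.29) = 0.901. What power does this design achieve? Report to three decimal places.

Power ≈ 0.896

z_β = δ·√(n/(σ₁²+σ₂²)) − z_α
    = 28 · √(82/9941) − 1.282
    = 28 · 0.09082 − 1.282
    = 2.5430 − 1.282 = 1.2610 → 1.26
Power = Φ(1.26) = 0.896.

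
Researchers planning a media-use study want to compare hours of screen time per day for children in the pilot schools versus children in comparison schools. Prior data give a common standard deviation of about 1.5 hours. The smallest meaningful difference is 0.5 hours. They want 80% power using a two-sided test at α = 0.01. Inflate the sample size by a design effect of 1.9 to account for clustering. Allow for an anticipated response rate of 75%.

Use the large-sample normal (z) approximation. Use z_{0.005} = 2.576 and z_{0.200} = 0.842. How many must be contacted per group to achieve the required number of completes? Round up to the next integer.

n = 533 per group

n = (z_{α/2} + z_β)² · (σ₁² + σ₂²) / δ²
  = (2.576 + 0.842)² · (2·1.5² = 4.5) / 0.5²
  = 11.6827 · 4.5 / 0.25
  = 210.29
Design effect: 1.9 × 210.29 = 399.55.
Adjust for 75% response: 399.55 / 0.75 = 532.73.
Round up → n = 533 per group.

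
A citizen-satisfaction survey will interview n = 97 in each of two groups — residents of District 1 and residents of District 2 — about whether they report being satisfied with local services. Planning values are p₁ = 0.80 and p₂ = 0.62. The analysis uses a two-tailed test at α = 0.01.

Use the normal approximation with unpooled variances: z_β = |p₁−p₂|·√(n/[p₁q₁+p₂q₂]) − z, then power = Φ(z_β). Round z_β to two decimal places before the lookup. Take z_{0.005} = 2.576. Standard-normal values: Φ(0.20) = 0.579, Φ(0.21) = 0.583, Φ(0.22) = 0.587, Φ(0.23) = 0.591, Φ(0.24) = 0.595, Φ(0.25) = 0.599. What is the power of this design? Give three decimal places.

Power ≈ 0.595

z_β = |p₁−p₂|·√(n/[p₁q₁+p₂q₂]) − z_{α/2}
    = 0.18 · √(97/0.3956) − 2.576
    = 0.18 · 15.6588 − 2.576
    = 2.8186 − 2.576 = 0.2426 → 0.24
Power = Φ(0.24) = 0.595.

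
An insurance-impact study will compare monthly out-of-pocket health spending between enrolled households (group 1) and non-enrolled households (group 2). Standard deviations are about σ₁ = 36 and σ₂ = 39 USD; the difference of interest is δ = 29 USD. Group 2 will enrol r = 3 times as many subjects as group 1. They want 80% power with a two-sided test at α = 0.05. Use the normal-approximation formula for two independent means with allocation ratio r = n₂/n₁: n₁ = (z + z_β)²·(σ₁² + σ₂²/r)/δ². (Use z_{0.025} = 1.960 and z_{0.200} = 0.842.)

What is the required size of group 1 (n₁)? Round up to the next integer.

n₁ = (z_{α/2} + z_β)² · (σ₁² + σ₂²/r) / δ²
   = (1.960 + 0.842)² · (36² + 39²/3) / 29²
   = 7.8512 · (1296 + 507) / 841
   = 7.8512 · 1803 / 841
   = 16.83
Round up → n₁ = 17; n₂ = r·n₁ = 3 × 17 = 51.

n₁ = 17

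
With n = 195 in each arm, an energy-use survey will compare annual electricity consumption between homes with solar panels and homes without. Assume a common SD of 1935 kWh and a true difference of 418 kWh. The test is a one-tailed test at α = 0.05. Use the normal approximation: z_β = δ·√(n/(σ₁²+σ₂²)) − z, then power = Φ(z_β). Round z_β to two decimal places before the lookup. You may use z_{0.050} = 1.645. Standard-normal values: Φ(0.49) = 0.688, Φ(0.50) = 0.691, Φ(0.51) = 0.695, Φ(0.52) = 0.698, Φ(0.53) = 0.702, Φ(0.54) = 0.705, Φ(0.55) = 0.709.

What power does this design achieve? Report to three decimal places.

z_β = δ·√(n/(σ₁²+σ₂²)) − z_α
    = 418 · √(195/7488450) − 1.645
    = 418 · 0.00510 − 1.645
    = 2.1330 − 1.645 = 0.4880 → 0.49
Power = Φ(0.49) = 0.688.

Power ≈ 0.688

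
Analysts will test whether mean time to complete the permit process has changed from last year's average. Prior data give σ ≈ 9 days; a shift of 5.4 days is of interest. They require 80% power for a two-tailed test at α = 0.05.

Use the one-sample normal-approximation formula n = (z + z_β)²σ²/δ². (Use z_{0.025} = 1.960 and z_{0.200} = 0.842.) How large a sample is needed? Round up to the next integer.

n = 22

n = (z_{α/2} + z_β)² · σ² / δ²
  = (1.960 + 0.842)² · 9² / 5.4²
  = 7.8512 · 81 / 29.16
  = 21.81
Round up → n = 22.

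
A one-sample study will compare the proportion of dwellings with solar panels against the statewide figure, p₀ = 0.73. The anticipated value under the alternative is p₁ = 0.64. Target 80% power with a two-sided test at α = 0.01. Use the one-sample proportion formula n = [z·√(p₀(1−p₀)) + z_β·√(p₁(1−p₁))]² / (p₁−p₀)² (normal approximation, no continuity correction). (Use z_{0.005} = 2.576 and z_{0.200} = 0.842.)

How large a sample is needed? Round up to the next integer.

n = 296

n = [z_{α/2}·√(p₀q₀) + z_β·√(p₁q₁)]² / (p₁ − p₀)²
  = [2.576·√(0.73·0.27) + 0.842·√(0.64·0.36)]² / (-0.09)²
  = [2.576·0.4440 + 0.842·0.4800]² / 0.0081
  = [1.5478]² / 0.0081
  = 295.76
Round up → n = 296.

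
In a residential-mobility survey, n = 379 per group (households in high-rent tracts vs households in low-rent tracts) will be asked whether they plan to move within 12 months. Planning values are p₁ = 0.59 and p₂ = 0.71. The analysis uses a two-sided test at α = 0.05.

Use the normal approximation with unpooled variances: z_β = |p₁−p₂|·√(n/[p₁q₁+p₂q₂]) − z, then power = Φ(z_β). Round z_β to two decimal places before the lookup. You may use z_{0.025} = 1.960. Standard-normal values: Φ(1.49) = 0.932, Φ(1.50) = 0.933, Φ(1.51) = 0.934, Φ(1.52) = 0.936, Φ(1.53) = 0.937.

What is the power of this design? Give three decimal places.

z_β = |p₁−p₂|·√(n/[p₁q₁+p₂q₂]) − z_{α/2}
    = 0.12 · √(379/0.4478) − 1.960
    = 0.12 · 29.0923 − 1.960
    = 3.4911 − 1.960 = 1.5311 → 1.53
Power = Φ(1.53) = 0.937.

Power ≈ 0.937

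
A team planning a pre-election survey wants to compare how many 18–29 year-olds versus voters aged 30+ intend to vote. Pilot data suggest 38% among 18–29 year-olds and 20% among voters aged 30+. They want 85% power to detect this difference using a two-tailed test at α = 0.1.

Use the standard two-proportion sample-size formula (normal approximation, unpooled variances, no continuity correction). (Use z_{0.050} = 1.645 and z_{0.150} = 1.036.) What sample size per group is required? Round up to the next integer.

n = (z_{α/2} + z_β)² · [p₁(1−p₁) + p₂(1−p₂)] / (p₁ − p₂)²
  = (1.645 + 1.036)² · (0.38·0.62 + 0.20·0.80) / (0.18)²
  = (2.681)² · (0.2356 + 0.1600) / 0.0324
  = 7.1878 · 0.3956 / 0.0324
  = 87.76
Round up → n = 88 per group.

n = 88 per group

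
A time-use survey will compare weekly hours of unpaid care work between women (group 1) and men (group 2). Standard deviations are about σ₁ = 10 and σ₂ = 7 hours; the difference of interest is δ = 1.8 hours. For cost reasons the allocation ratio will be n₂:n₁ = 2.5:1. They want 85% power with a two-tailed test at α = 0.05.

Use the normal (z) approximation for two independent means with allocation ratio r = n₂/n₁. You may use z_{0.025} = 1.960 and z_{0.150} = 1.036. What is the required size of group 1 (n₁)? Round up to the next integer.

n₁ = 332

n₁ = (z_{α/2} + z_β)² · (σ₁² + σ₂²/r) / δ²
   = (1.960 + 1.036)² · (10² + 7²/2.5) / 1.8²
   = 8.9760 · (100 + 19.6) / 3.24
   = 8.9760 · 119.6 / 3.24
   = 331.34
Round up → n₁ = 332; n₂ = r·n₁ = 2.5 × 332 = 830.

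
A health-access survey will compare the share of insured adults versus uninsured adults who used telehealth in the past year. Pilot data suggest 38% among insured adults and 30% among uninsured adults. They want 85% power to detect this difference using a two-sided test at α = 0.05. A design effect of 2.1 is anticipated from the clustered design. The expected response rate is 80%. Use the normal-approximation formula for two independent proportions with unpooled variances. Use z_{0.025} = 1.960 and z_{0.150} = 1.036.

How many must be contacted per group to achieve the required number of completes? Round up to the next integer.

n = 1641 per group

n = (z_{α/2} + z_β)² · [p₁(1−p₁) + p₂(1−p₂)] / (p₁ − p₂)²
  = (1.960 + 1.036)² · (0.38·0.62 + 0.30·0.70) / (0.08)²
  = (2.996)² · (0.2356 + 0.2100) / 0.0064
  = 8.9760 · 0.4456 / 0.0064
  = 624.96
Design effect: 2.1 × 624.96 = 1312.41.
Adjust for 80% response: 1312.41 / 0.80 = 1640.51.
Round up → n = 1641 per group.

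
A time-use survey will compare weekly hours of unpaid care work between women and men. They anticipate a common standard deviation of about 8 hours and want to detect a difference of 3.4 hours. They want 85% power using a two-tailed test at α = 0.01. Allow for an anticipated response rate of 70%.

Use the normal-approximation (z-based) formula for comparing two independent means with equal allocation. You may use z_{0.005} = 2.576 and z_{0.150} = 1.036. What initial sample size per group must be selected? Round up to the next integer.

n = (z_{α/2} + z_β)² · (σ₁² + σ₂²) / δ²
  = (2.576 + 1.036)² · (2·8² = 128) / 3.4²
  = 13.0465 · 128 / 11.56
  = 144.46
Adjust for 70% response: 144.46 / 0.70 = 206.37.
Round up → n = 207 per group.

n = 207 per group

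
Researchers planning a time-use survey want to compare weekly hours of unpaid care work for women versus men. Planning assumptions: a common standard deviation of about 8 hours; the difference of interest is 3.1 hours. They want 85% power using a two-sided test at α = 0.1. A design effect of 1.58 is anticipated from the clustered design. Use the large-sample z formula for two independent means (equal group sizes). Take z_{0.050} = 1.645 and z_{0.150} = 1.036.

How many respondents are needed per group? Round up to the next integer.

n = (z_{α/2} + z_β)² · (σ₁² + σ₂²) / δ²
  = (1.645 + 1.036)² · (2·8² = 128) / 3.1²
  = 7.1878 · 128 / 9.61
  = 95.74
Design effect: 1.58 × 95.74 = 151.26.
Round up → n = 152 per group.

n = 152 per group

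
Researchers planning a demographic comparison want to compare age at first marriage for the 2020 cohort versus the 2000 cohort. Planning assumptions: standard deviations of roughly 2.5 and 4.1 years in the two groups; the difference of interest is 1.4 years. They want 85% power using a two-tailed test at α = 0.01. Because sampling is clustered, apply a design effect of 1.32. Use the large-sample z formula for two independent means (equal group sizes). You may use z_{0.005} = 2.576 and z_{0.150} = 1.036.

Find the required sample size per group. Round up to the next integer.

n = 203 per group

n = (z_{α/2} + z_β)² · (σ₁² + σ₂²) / δ²
  = (2.576 + 1.036)² · (2.5² + 4.1² = 23.06) / 1.4²
  = 13.0465 · 23.06 / 1.96
  = 153.50
Design effect: 1.32 × 153.50 = 202.62.
Round up → n = 203 per group.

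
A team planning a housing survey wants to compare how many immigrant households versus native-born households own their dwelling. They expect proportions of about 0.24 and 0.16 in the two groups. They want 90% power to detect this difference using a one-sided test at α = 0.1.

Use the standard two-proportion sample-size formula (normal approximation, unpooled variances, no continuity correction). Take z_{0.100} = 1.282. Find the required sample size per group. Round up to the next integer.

n = 326 per group

n = (z_α + z_β)² · [p₁(1−p₁) + p₂(1−p₂)] / (p₁ − p₂)²
  = (1.282 + 1.282)² · (0.24·0.76 + 0.16·0.84) / (0.08)²
  = (2.564)² · (0.1824 + 0.1344) / 0.0064
  = 6.5741 · 0.3168 / 0.0064
  = 325.42
Round up → n = 326 per group.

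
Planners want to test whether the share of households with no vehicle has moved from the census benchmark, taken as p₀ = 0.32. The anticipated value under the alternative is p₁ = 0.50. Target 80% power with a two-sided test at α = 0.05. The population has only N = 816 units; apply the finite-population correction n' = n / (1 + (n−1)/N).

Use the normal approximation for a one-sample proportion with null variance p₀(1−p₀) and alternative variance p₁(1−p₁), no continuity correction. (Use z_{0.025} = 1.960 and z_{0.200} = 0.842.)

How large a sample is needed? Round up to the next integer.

n = [z_{α/2}·√(p₀q₀) + z_β·√(p₁q₁)]² / (p₁ − p₀)²
  = [1.960·√(0.32·0.68) + 0.842·√(0.50·0.50)]² / (0.18)²
  = [1.960·0.4665 + 0.842·0.5000]² / 0.0324
  = [1.3353]² / 0.0324
  = 55.03
Finite-population correction (N = 816): 55.03 / (1 + (55.03 − 1)/816) = 51.61.
Round up → n = 52.

n = 52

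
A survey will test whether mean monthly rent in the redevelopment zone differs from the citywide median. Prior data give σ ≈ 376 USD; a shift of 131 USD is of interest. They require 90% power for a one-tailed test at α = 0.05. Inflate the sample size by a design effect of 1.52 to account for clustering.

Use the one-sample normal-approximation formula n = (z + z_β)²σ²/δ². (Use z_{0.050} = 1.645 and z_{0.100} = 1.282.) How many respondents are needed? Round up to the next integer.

n = 108

n = (z_α + z_β)² · σ² / δ²
  = (1.645 + 1.282)² · 376² / 131²
  = 8.5673 · 141376 / 17161
  = 70.58
Design effect: 1.52 × 70.58 = 107.28.
Round up → n = 108.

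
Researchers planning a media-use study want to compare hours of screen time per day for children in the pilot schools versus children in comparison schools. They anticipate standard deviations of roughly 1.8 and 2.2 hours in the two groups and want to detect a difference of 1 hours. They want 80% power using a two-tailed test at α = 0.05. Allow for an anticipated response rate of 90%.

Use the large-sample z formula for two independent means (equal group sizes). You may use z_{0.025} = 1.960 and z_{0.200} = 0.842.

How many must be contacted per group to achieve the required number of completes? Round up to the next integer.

n = 71 per group

n = (z_{α/2} + z_β)² · (σ₁² + σ₂²) / δ²
  = (1.960 + 0.842)² · (1.8² + 2.2² = 8.08) / 1²
  = 7.8512 · 8.08 / 1
  = 63.44
Adjust for 90% response: 63.44 / 0.90 = 70.49.
Round up → n = 71 per group.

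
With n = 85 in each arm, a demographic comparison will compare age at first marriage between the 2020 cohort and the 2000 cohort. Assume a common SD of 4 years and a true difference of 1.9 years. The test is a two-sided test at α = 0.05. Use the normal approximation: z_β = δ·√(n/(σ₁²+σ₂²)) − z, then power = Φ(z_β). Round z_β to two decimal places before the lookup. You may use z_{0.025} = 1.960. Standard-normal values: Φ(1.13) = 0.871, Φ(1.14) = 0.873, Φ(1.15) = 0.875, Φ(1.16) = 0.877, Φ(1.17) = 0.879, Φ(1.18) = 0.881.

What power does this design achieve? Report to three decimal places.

Power ≈ 0.873

z_β = δ·√(n/(σ₁²+σ₂²)) − z_{α/2}
    = 1.9 · √(85/32) − 1.960
    = 1.9 · 1.62980 − 1.960
    = 3.0966 − 1.960 = 1.1366 → 1.14
Power = Φ(1.14) = 0.873.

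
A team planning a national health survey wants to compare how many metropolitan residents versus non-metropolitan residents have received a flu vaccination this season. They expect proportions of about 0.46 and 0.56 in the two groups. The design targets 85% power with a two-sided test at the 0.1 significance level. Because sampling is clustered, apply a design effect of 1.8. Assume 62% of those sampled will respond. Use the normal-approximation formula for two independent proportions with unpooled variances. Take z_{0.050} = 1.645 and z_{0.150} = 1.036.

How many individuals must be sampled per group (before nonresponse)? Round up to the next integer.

n = (z_{α/2} + z_β)² · [p₁(1−p₁) + p₂(1−p₂)] / (p₁ − p₂)²
  = (1.645 + 1.036)² · (0.46·0.54 + 0.56·0.44) / (-0.10)²
  = (2.681)² · (0.2484 + 0.2464) / 0.0100
  = 7.1878 · 0.4948 / 0.0100
  = 355.65
Design effect: 1.8 × 355.65 = 640.17.
Adjust for 62% response: 640.17 / 0.62 = 1032.53.
Round up → n = 1033 per group.

n = 1033 per group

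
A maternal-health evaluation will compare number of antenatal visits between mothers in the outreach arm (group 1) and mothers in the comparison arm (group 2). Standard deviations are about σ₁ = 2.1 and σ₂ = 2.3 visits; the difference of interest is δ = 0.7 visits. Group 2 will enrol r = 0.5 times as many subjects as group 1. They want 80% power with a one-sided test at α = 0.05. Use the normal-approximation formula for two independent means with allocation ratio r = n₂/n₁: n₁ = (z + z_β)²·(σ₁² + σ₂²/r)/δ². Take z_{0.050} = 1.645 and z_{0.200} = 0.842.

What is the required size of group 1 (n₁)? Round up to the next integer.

n₁ = (z_α + z_β)² · (σ₁² + σ₂²/r) / δ²
   = (1.645 + 0.842)² · (2.1² + 2.3²/0.5) / 0.7²
   = 6.1852 · (4.41 + 10.58) / 0.49
   = 6.1852 · 14.99 / 0.49
   = 189.22
Round up → n₁ = 190; n₂ = r·n₁ = 0.5 × 190 = 95.

n₁ = 190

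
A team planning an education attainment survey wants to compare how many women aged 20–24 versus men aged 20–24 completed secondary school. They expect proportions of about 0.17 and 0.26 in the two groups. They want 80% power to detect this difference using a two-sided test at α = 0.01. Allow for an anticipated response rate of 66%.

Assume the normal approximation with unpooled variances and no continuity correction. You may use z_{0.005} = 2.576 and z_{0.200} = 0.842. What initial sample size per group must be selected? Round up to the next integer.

n = (z_{α/2} + z_β)² · [p₁(1−p₁) + p₂(1−p₂)] / (p₁ − p₂)²
  = (2.576 + 0.842)² · (0.17·0.83 + 0.26·0.74) / (-0.09)²
  = (3.418)² · (0.1411 + 0.1924) / 0.0081
  = 11.6827 · 0.3335 / 0.0081
  = 481.01
Adjust for 66% response: 481.01 / 0.66 = 728.80.
Round up → n = 729 per group.

n = 729 per group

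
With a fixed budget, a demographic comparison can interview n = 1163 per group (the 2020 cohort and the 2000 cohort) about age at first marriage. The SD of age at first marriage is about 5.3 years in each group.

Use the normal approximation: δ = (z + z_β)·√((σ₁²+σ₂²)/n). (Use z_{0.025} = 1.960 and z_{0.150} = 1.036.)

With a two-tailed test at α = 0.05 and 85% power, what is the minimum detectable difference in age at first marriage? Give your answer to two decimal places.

δ = (z_{α/2} + z_β) · √((σ₁²+σ₂²)/n)
  = (1.960 + 1.036) · √(56.18/1163)
  = 2.996 · √0.04831
  = 2.996 · 0.2198
  = 0.6585

Minimum detectable difference ≈ 0.66 years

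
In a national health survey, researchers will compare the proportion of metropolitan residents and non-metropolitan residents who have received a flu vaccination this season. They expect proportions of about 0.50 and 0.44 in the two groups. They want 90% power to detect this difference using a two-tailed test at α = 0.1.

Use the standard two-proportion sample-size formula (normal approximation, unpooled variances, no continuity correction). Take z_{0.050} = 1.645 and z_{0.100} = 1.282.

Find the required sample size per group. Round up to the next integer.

n = (z_{α/2} + z_β)² · [p₁(1−p₁) + p₂(1−p₂)] / (p₁ − p₂)²
  = (1.645 + 1.282)² · (0.50·0.50 + 0.44·0.56) / (0.06)²
  = (2.927)² · (0.2500 + 0.2464) / 0.0036
  = 8.5673 · 0.4964 / 0.0036
  = 1181.34
Round up → n = 1182 per group.

n = 1182 per group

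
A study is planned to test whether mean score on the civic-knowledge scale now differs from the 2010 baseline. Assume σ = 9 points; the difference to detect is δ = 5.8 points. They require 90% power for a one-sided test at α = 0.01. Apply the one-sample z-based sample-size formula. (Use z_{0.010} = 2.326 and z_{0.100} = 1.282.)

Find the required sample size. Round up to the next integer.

n = (z_α + z_β)² · σ² / δ²
  = (2.326 + 1.282)² · 9² / 5.8²
  = 13.0177 · 81 / 33.64
  = 31.34
Round up → n = 32.

n = 32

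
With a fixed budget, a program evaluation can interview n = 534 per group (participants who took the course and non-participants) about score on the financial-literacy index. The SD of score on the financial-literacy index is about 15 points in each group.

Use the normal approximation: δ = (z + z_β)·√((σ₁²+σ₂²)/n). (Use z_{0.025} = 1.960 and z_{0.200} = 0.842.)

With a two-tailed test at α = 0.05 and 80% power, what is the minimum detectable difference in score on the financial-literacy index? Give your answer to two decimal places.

Minimum detectable difference ≈ 2.57 points

δ = (z_{α/2} + z_β) · √((σ₁²+σ₂²)/n)
  = (1.960 + 0.842) · √(450/534)
  = 2.802 · √0.8427
  = 2.802 · 0.9180
  = 2.5722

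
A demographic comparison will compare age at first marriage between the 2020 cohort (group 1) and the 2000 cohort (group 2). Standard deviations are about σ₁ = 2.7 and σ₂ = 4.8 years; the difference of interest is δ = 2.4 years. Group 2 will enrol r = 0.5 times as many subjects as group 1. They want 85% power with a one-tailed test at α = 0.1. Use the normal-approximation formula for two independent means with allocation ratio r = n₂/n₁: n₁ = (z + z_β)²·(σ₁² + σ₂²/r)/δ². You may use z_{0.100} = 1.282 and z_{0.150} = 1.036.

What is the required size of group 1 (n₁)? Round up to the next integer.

n₁ = 50

n₁ = (z_α + z_β)² · (σ₁² + σ₂²/r) / δ²
   = (1.282 + 1.036)² · (2.7² + 4.8²/0.5) / 2.4²
   = 5.3731 · (7.29 + 46.08) / 5.76
   = 5.3731 · 53.37 / 5.76
   = 49.79
Round up → n₁ = 50; n₂ = r·n₁ = 0.5 × 50 = 25.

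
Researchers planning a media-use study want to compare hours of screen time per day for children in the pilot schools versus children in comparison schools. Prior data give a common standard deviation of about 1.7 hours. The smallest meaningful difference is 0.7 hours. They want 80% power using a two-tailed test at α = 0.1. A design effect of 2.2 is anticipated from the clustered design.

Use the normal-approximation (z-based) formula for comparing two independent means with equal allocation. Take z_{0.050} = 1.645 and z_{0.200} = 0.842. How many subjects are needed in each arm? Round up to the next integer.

n = 161 per group

n = (z_{α/2} + z_β)² · (σ₁² + σ₂²) / δ²
  = (1.645 + 0.842)² · (2·1.7² = 5.78) / 0.7²
  = 6.1852 · 5.78 / 0.49
  = 72.96
Design effect: 2.2 × 72.96 = 160.51.
Round up → n = 161 per group.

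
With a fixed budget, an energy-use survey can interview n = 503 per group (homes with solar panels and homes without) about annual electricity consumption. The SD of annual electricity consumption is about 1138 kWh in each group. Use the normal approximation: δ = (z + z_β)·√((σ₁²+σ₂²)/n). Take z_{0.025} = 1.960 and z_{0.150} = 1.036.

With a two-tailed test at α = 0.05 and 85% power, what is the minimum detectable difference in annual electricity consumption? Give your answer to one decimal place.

δ = (z_{α/2} + z_β) · √((σ₁²+σ₂²)/n)
  = (1.960 + 1.036) · √(2590088/503)
  = 2.996 · √5149.3
  = 2.996 · 71.7585
  = 214.9884

Minimum detectable difference ≈ 215.0 kWh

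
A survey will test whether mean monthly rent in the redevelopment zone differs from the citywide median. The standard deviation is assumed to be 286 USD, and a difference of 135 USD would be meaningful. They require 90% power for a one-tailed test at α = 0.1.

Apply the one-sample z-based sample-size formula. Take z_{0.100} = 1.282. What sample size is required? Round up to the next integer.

n = (z_α + z_β)² · σ² / δ²
  = (1.282 + 1.282)² · 286² / 135²
  = 6.5741 · 81796 / 18225
  = 29.51
Round up → n = 30.

n = 30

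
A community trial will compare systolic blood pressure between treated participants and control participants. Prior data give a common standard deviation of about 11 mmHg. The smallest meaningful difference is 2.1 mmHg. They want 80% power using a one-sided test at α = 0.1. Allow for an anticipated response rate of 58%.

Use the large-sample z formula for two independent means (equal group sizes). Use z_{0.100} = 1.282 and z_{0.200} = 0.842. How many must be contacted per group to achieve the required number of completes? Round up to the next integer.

n = 427 per group

n = (z_α + z_β)² · (σ₁² + σ₂²) / δ²
  = (1.282 + 0.842)² · (2·11² = 242) / 2.1²
  = 4.5114 · 242 / 4.41
  = 247.56
Adjust for 58% response: 247.56 / 0.58 = 426.83.
Round up → n = 427 per group.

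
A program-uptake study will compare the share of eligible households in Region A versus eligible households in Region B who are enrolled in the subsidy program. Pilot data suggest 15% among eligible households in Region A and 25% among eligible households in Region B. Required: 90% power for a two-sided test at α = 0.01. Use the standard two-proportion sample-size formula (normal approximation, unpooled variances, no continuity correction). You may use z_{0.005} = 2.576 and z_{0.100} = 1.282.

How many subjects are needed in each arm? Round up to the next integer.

n = (z_{α/2} + z_β)² · [p₁(1−p₁) + p₂(1−p₂)] / (p₁ − p₂)²
  = (2.576 + 1.282)² · (0.15·0.85 + 0.25·0.75) / (-0.10)²
  = (3.858)² · (0.1275 + 0.1875) / 0.0100
  = 14.8842 · 0.3150 / 0.0100
  = 468.85
Round up → n = 469 per group.

n = 469 per group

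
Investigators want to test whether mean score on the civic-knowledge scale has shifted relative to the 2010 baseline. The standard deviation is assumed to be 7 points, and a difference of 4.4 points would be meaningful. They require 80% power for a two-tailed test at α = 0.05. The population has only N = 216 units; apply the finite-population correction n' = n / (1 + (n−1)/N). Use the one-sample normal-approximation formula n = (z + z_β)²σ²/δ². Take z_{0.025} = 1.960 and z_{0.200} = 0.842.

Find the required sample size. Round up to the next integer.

n = (z_{α/2} + z_β)² · σ² / δ²
  = (1.960 + 0.842)² · 7² / 4.4²
  = 7.8512 · 49 / 19.36
  = 19.87
Finite-population correction (N = 216): 19.87 / (1 + (19.87 − 1)/216) = 18.27.
Round up → n = 19.

n = 19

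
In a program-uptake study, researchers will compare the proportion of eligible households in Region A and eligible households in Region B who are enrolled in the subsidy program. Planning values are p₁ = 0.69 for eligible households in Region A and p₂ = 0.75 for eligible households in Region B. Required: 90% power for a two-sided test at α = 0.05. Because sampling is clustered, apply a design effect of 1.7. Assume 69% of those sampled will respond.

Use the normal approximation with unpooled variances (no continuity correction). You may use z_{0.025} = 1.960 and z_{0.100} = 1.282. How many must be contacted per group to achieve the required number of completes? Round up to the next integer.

n = (z_{α/2} + z_β)² · [p₁(1−p₁) + p₂(1−p₂)] / (p₁ − p₂)²
  = (1.960 + 1.282)² · (0.69·0.31 + 0.75·0.25) / (-0.06)²
  = (3.242)² · (0.2139 + 0.1875) / 0.0036
  = 10.5106 · 0.4014 / 0.0036
  = 1171.93
Design effect: 1.7 × 1171.93 = 1992.28.
Adjust for 69% response: 1992.28 / 0.69 = 2887.36.
Round up → n = 2888 per group.

n = 2888 per group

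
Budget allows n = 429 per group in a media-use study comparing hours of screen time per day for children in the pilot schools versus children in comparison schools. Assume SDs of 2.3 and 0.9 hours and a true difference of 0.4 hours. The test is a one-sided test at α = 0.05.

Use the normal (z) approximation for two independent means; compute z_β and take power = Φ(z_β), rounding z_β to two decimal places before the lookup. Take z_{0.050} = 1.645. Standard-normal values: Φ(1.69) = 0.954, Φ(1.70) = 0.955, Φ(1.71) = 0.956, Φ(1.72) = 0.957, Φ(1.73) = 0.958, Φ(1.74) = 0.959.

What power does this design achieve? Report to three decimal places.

Power ≈ 0.956

z_β = δ·√(n/(σ₁²+σ₂²)) − z_α
    = 0.4 · √(429/6.1) − 1.645
    = 0.4 · 8.38617 − 1.645
    = 3.3545 − 1.645 = 1.7095 → 1.71
Power = Φ(1.71) = 0.956.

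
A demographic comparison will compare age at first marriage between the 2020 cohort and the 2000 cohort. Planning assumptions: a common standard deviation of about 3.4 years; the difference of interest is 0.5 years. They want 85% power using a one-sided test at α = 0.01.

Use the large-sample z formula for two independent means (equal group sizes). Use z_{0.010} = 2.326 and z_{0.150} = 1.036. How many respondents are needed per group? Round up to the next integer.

n = 1046 per group

n = (z_α + z_β)² · (σ₁² + σ₂²) / δ²
  = (2.326 + 1.036)² · (2·3.4² = 23.12) / 0.5²
  = 11.3030 · 23.12 / 0.25
  = 1045.31
Round up → n = 1046 per group.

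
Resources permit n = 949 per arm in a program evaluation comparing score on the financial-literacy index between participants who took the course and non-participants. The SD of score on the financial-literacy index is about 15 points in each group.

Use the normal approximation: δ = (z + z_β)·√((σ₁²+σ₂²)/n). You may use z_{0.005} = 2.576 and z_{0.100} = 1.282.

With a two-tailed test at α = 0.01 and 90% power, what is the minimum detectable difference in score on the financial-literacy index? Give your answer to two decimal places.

Minimum detectable difference ≈ 2.66 points

δ = (z_{α/2} + z_β) · √((σ₁²+σ₂²)/n)
  = (2.576 + 1.282) · √(450/949)
  = 3.858 · √0.47418
  = 3.858 · 0.6886
  = 2.6567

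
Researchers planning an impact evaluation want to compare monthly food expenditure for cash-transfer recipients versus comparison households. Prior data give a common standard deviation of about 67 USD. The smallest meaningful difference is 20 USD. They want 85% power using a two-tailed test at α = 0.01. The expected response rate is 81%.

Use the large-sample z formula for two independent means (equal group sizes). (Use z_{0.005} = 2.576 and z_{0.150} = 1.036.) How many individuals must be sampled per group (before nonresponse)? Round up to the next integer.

n = (z_{α/2} + z_β)² · (σ₁² + σ₂²) / δ²
  = (2.576 + 1.036)² · (2·67² = 8978) / 20²
  = 13.0465 · 8978 / 400
  = 292.83
Adjust for 81% response: 292.83 / 0.81 = 361.52.
Round up → n = 362 per group.

n = 362 per group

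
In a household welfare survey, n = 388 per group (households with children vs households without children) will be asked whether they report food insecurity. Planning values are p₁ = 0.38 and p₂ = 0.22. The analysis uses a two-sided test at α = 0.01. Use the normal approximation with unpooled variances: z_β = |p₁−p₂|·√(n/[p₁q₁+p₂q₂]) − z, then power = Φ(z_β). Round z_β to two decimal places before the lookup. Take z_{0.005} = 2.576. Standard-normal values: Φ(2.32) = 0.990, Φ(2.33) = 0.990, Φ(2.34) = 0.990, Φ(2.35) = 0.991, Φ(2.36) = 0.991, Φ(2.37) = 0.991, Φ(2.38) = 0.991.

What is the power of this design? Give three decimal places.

Power ≈ 0.991

z_β = |p₁−p₂|·√(n/[p₁q₁+p₂q₂]) − z_{α/2}
    = 0.16 · √(388/0.4072) − 2.576
    = 0.16 · 30.8682 − 2.576
    = 4.9389 − 2.576 = 2.3629 → 2.36
Power = Φ(2.36) = 0.991.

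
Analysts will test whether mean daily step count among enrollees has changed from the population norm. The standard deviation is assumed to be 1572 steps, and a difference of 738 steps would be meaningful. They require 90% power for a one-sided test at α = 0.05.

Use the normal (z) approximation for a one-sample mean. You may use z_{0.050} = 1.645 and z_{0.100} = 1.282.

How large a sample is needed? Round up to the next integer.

n = 39

n = (z_α + z_β)² · σ² / δ²
  = (1.645 + 1.282)² · 1572² / 738²
  = 8.5673 · 2471184 / 544644
  = 38.87
Round up → n = 39.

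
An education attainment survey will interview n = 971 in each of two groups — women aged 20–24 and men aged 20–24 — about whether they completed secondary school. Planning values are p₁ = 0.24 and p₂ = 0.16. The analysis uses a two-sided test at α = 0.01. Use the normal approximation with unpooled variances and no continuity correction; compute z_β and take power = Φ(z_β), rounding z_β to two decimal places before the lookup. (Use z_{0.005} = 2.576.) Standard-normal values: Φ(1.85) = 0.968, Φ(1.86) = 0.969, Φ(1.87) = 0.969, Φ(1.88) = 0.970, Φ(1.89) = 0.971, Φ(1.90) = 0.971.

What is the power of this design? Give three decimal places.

Power ≈ 0.968

z_β = |p₁−p₂|·√(n/[p₁q₁+p₂q₂]) − z_{α/2}
    = 0.08 · √(971/0.3168) − 2.576
    = 0.08 · 55.3627 − 2.576
    = 4.4290 − 2.576 = 1.8530 → 1.85
Power = Φ(1.85) = 0.968.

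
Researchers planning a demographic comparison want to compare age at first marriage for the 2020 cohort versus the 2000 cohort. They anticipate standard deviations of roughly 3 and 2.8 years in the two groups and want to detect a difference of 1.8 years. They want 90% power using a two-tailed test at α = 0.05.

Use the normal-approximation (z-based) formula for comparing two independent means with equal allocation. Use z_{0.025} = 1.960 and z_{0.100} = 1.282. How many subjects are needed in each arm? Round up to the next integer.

n = (z_{α/2} + z_β)² · (σ₁² + σ₂²) / δ²
  = (1.960 + 1.282)² · (3² + 2.8² = 16.84) / 1.8²
  = 10.5106 · 16.84 / 3.24
  = 54.63
Round up → n = 55 per group.

n = 55 per group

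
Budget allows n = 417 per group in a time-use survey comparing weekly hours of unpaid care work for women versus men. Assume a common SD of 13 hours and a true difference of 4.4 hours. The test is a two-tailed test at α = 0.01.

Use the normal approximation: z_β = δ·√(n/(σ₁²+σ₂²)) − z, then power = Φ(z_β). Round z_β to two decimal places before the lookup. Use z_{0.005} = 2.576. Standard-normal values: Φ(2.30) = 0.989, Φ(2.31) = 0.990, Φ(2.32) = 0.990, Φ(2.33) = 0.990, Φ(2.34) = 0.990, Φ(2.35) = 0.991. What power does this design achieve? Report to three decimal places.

Power ≈ 0.990

z_β = δ·√(n/(σ₁²+σ₂²)) − z_{α/2}
    = 4.4 · √(417/338) − 2.576
    = 4.4 · 1.11073 − 2.576
    = 4.8872 − 2.576 = 2.3112 → 2.31
Power = Φ(2.31) = 0.990.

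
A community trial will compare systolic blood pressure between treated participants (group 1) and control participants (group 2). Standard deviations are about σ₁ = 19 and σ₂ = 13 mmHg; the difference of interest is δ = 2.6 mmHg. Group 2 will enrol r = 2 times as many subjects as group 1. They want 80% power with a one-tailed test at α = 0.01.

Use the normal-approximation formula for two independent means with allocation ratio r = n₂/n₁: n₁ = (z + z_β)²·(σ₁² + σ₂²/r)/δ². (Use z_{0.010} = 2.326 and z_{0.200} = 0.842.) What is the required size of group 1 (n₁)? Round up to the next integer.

n₁ = (z_α + z_β)² · (σ₁² + σ₂²/r) / δ²
   = (2.326 + 0.842)² · (19² + 13²/2) / 2.6²
   = 10.0362 · (361 + 84.5) / 6.76
   = 10.0362 · 445.5 / 6.76
   = 661.41
Round up → n₁ = 662; n₂ = r·n₁ = 2 × 662 = 1324.

n₁ = 662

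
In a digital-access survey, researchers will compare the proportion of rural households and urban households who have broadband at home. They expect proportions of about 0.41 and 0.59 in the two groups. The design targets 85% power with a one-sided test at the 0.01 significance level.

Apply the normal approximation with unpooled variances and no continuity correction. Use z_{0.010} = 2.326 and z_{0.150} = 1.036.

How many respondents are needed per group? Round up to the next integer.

n = (z_α + z_β)² · [p₁(1−p₁) + p₂(1−p₂)] / (p₁ − p₂)²
  = (2.326 + 1.036)² · (0.41·0.59 + 0.59·0.41) / (-0.18)²
  = (3.362)² · (0.2419 + 0.2419) / 0.0324
  = 11.3030 · 0.4838 / 0.0324
  = 168.78
Round up → n = 169 per group.

n = 169 per group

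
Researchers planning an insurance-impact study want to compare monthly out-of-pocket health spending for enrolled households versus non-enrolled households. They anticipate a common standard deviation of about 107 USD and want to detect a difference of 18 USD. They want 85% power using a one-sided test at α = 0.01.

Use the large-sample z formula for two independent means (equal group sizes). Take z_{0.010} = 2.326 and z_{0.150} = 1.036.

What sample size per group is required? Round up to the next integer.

n = (z_α + z_β)² · (σ₁² + σ₂²) / δ²
  = (2.326 + 1.036)² · (2·107² = 22898) / 18²
  = 11.3030 · 22898 / 324
  = 798.82
Round up → n = 799 per group.

n = 799 per group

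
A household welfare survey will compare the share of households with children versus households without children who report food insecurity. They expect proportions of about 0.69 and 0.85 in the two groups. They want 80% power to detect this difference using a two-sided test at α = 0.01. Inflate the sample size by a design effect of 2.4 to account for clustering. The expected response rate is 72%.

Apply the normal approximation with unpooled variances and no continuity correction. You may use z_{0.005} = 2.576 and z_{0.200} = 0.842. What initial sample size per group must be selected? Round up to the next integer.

n = (z_{α/2} + z_β)² · [p₁(1−p₁) + p₂(1−p₂)] / (p₁ − p₂)²
  = (2.576 + 0.842)² · (0.69·0.31 + 0.85·0.15) / (-0.16)²
  = (3.418)² · (0.2139 + 0.1275) / 0.0256
  = 11.6827 · 0.3414 / 0.0256
  = 155.80
Design effect: 2.4 × 155.80 = 373.92.
Adjust for 72% response: 373.92 / 0.72 = 519.33.
Round up → n = 520 per group.

n = 520 per group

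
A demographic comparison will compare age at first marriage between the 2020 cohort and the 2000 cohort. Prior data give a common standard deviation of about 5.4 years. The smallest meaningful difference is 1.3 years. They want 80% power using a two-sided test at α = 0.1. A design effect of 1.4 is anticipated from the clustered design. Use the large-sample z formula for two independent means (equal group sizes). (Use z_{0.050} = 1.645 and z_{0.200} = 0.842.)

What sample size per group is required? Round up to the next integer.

n = 299 per group

n = (z_{α/2} + z_β)² · (σ₁² + σ₂²) / δ²
  = (1.645 + 0.842)² · (2·5.4² = 58.32) / 1.3²
  = 6.1852 · 58.32 / 1.69
  = 213.44
Design effect: 1.4 × 213.44 = 298.82.
Round up → n = 299 per group.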